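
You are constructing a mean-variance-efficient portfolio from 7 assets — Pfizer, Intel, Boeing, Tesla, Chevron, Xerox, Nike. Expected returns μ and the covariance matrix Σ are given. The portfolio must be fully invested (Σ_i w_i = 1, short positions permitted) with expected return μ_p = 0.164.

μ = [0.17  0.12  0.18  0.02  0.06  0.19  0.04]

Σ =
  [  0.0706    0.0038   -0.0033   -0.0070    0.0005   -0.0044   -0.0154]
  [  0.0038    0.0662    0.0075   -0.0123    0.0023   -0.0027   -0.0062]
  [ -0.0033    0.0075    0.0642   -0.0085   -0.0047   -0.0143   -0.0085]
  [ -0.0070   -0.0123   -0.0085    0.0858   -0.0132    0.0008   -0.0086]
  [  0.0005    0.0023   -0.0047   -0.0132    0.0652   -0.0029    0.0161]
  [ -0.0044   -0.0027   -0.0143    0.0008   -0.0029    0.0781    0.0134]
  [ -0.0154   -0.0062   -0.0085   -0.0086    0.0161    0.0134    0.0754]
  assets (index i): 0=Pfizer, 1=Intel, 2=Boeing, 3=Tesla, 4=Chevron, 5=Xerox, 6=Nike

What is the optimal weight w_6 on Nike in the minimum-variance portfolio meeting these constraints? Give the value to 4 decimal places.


0.0130

p=Σ⁻¹μ = [3.0573  1.6348  3.9034  1.3753  1.2866  3.2320  1.0372]
q=Σ⁻¹𝟙 = [21.4519  16.9843  24.9936  22.6068  17.2905  16.5314  17.8067]
a=μᵀp=2.178795  b=𝟙ᵀp=15.526584  c=𝟙ᵀq=137.665240  D=ac−b²=58.869529
λ₁=(c·0.164−b)/D = (137.665240·0.164−15.526584)/58.869529 = 0.119765
λ₂=(a−b·0.164)/D = (2.178795−15.526584·0.164)/58.869529 = -0.006244
w* = 0.119765·p + -0.006244·q:
  w_0 = 0.119765·3.0573 + -0.006244·21.4519 = 0.2322  (Pfizer)
  w_1 = 0.119765·1.6348 + -0.006244·16.9843 = 0.0897  (Intel)
  w_2 = 0.119765·3.9034 + -0.006244·24.9936 = 0.3114  (Boeing)
  w_3 = 0.119765·1.3753 + -0.006244·22.6068 = 0.0236  (Tesla)
  w_4 = 0.119765·1.2866 + -0.006244·17.2905 = 0.0461  (Chevron)
  w_5 = 0.119765·3.2320 + -0.006244·16.5314 = 0.2839  (Xerox)
  w_6 = 0.119765·1.0372 + -0.006244·17.8067 = 0.0130  (Nike)
Σw_i=1.0000  μᵀw=0.1640
σ²=wᵀΣw=λ₁·μ_p+λ₂ = 0.119765·0.164 + -0.006244 = 0.013398 ≈ 0.0134


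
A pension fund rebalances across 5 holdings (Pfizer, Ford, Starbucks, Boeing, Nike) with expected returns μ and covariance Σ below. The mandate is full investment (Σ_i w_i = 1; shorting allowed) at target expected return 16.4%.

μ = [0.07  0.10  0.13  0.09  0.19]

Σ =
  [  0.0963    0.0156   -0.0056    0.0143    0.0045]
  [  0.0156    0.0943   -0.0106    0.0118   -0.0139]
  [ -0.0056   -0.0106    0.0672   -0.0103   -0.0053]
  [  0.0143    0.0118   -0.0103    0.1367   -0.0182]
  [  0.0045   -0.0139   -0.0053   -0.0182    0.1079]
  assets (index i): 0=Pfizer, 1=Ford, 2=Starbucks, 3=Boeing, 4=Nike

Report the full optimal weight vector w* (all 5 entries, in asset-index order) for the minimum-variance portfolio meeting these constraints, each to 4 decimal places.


-0.1738  0.1776  0.3634  0.0906  0.5421

p=Σ⁻¹μ = [0.3840  1.4867  2.5262  0.9765  2.2252]
q=Σ⁻¹𝟙 = [7.6346  12.3989  19.8256  8.6687  12.9827]
a=μᵀp=1.014622  b=𝟙ᵀp=7.598538  c=𝟙ᵀq=61.510522  D=ac−b²=4.672185
λ₁=(c·0.164−b)/D = (61.510522·0.164−7.598538)/4.672185 = 0.532767
λ₂=(a−b·0.164)/D = (1.014622−7.598538·0.164)/4.672185 = -0.049557
w* = 0.532767·p + -0.049557·q:
  w_0 = 0.532767·0.3840 + -0.049557·7.6346 = -0.1738  (Pfizer)
  w_1 = 0.532767·1.4867 + -0.049557·12.3989 = 0.1776  (Ford)
  w_2 = 0.532767·2.5262 + -0.049557·19.8256 = 0.3634  (Starbucks)
  w_3 = 0.532767·0.9765 + -0.049557·8.6687 = 0.0906  (Boeing)
  w_4 = 0.532767·2.2252 + -0.049557·12.9827 = 0.5421  (Nike)
Σw_i=1.0000  μᵀw=0.1640
σ²=wᵀΣw=λ₁·μ_p+λ₂ = 0.532767·0.164 + -0.049557 = 0.037817 ≈ 0.0378


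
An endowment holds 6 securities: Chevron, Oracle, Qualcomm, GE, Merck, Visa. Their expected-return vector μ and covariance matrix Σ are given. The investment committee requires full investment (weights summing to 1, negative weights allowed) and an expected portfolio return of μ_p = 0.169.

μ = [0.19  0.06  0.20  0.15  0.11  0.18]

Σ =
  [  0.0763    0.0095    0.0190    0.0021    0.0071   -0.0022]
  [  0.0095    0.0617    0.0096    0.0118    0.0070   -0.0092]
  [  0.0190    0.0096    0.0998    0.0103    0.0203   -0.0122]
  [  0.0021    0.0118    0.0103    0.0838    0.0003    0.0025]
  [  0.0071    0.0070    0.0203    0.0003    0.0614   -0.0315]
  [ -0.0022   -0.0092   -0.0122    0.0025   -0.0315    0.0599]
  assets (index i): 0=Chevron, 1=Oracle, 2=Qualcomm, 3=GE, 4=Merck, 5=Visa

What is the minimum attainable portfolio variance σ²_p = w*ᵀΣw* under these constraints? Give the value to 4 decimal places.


g=Σ⁻¹μ = [1.8451  0.5976  1.3398  1.3202  3.8289  5.3958]
h=Σ⁻¹𝟙 = [8.1573  14.6275  4.4043  7.9473  30.5965  35.8960]
a=μᵀg=2.244842  b=𝟙ᵀg=14.327397  c=𝟙ᵀh=101.628909  D=ac−b²=22.866511
λ₁=(c·0.169−b)/D = (101.628909·0.169−14.327397)/22.866511 = 0.124544
λ₂=(a−b·0.169)/D = (2.244842−14.327397·0.169)/22.866511 = -0.007718
w* = 0.124544·g + -0.007718·h:
  w_0 = 0.124544·1.8451 + -0.007718·8.1573 = 0.1668  (Chevron)
  w_1 = 0.124544·0.5976 + -0.007718·14.6275 = -0.0385  (Oracle)
  w_2 = 0.124544·1.3398 + -0.007718·4.4043 = 0.1329  (Qualcomm)
  w_3 = 0.124544·1.3202 + -0.007718·7.9473 = 0.1031  (GE)
  w_4 = 0.124544·3.8289 + -0.007718·30.5965 = 0.2407  (Merck)
  w_5 = 0.124544·5.3958 + -0.007718·35.8960 = 0.3950  (Visa)
Σw_i=1.0000  μᵀw=0.1690
σ²=wᵀΣw=λ₁·μ_p+λ₂ = 0.124544·0.169 + -0.007718 = 0.013330 ≈ 0.0133

0.0133


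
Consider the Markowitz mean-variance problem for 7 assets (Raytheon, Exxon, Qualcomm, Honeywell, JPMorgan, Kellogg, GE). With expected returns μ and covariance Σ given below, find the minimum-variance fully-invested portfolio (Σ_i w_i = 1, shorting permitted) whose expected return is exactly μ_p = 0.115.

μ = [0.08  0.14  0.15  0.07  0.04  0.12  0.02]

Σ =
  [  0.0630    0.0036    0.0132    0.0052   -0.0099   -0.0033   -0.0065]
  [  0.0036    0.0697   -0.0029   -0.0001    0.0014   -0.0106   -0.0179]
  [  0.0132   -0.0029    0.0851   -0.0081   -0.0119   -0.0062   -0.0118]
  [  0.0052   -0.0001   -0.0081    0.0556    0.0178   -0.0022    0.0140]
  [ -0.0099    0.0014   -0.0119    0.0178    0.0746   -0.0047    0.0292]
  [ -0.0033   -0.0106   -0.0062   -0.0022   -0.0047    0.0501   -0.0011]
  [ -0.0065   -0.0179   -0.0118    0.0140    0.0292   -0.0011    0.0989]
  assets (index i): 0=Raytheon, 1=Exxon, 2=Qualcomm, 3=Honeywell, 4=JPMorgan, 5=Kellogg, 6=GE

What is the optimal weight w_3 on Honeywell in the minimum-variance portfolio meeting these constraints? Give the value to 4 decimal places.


g=Σ⁻¹μ = [0.8778  2.7542  2.2752  1.2794  0.5976  3.4452  0.7107]
h=Σ⁻¹𝟙 = [14.5642  21.6646  16.9561  13.5783  11.5577  29.5456  12.0067]
a=μᵀg=1.338188  b=𝟙ᵀg=11.939995  c=𝟙ᵀh=119.873289  D=ac−b²=17.849470
λ₁=(c·0.115−b)/D = (119.873289·0.115−11.939995)/17.849470 = 0.103389
λ₂=(a−b·0.115)/D = (1.338188−11.939995·0.115)/17.849470 = -0.001956
w* = 0.103389·g + -0.001956·h:
  w_0 = 0.103389·0.8778 + -0.001956·14.5642 = 0.0623  (Raytheon)
  w_1 = 0.103389·2.7542 + -0.001956·21.6646 = 0.2424  (Exxon)
  w_2 = 0.103389·2.2752 + -0.001956·16.9561 = 0.2021  (Qualcomm)
  w_3 = 0.103389·1.2794 + -0.001956·13.5783 = 0.1057  (Honeywell)
  w_4 = 0.103389·0.5976 + -0.001956·11.5577 = 0.0392  (JPMorgan)
  w_5 = 0.103389·3.4452 + -0.001956·29.5456 = 0.2984  (Kellogg)
  w_6 = 0.103389·0.7107 + -0.001956·12.0067 = 0.0500  (GE)
Σw_i=1.0000  μᵀw=0.1150
σ²=wᵀΣw=λ₁·μ_p+λ₂ = 0.103389·0.115 + -0.001956 = 0.009934 ≈ 0.0099

0.1057


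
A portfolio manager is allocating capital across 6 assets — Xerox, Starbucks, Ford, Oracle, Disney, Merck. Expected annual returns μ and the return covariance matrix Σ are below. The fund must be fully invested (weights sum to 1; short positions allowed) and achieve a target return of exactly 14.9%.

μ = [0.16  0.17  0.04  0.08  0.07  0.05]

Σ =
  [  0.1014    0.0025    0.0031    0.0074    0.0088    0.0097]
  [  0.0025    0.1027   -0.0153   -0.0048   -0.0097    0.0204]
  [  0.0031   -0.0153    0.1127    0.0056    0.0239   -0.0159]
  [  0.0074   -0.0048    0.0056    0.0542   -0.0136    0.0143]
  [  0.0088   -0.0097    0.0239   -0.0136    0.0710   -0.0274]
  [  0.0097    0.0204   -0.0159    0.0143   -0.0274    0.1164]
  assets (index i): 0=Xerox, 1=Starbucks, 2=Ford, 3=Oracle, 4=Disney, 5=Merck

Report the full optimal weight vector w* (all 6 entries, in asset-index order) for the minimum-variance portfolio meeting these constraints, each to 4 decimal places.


g=Σ⁻¹μ = [1.2621  1.8415  0.2052  1.7600  1.4048  0.1441]
h=Σ⁻¹𝟙 = [5.2041  11.6120  6.2310  20.8268  20.4822  9.2362]
a=μᵀg=0.769533  b=𝟙ᵀg=6.617651  c=𝟙ᵀh=73.592360  D=ac−b²=12.838425
λ₁=(c·0.149−b)/D = (73.592360·0.149−6.617651)/12.838425 = 0.338640
λ₂=(a−b·0.149)/D = (0.769533−6.617651·0.149)/12.838425 = -0.016863
w* = 0.338640·g + -0.016863·h:
  w_0 = 0.338640·1.2621 + -0.016863·5.2041 = 0.3396  (Xerox)
  w_1 = 0.338640·1.8415 + -0.016863·11.6120 = 0.4278  (Starbucks)
  w_2 = 0.338640·0.2052 + -0.016863·6.2310 = -0.0356  (Ford)
  w_3 = 0.338640·1.7600 + -0.016863·20.8268 = 0.2448  (Oracle)
  w_4 = 0.338640·1.4048 + -0.016863·20.4822 = 0.1303  (Disney)
  w_5 = 0.338640·0.1441 + -0.016863·9.2362 = -0.1069  (Merck)
Σw_i=1.0000  μᵀw=0.1490
σ²=wᵀΣw=λ₁·μ_p+λ₂ = 0.338640·0.149 + -0.016863 = 0.033594 ≈ 0.0336

0.3396  0.4278  -0.0356  0.2448  0.1303  -0.1069


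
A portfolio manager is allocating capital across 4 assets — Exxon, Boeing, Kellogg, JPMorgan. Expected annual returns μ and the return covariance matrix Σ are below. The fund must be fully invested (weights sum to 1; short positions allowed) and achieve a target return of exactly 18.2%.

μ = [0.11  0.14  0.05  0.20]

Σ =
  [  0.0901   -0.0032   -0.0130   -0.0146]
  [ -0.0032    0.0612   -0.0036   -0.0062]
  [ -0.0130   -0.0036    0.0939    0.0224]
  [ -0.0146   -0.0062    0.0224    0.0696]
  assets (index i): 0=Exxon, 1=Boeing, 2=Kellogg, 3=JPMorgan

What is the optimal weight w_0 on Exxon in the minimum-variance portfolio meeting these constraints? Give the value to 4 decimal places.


0.2033

u=Σ⁻¹μ = [1.8941  2.7445  0.0664  3.4940]
v=Σ⁻¹𝟙 = [15.8268  19.3885  9.6971  16.2940]
a=μᵀu=1.294699  b=𝟙ᵀu=8.199013  c=𝟙ᵀv=61.206566  D=ac−b²=12.020270
λ₁=(c·0.182−b)/D = (61.206566·0.182−8.199013)/12.020270 = 0.244635
λ₂=(a−b·0.182)/D = (1.294699−8.199013·0.182)/12.020270 = -0.016432
w* = 0.244635·u + -0.016432·v:
  w_0 = 0.244635·1.8941 + -0.016432·15.8268 = 0.2033  (Exxon)
  w_1 = 0.244635·2.7445 + -0.016432·19.3885 = 0.3528  (Boeing)
  w_2 = 0.244635·0.0664 + -0.016432·9.6971 = -0.1431  (Kellogg)
  w_3 = 0.244635·3.4940 + -0.016432·16.2940 = 0.5870  (JPMorgan)
Σw_i=1.0000  μᵀw=0.1820
σ²=wᵀΣw=λ₁·μ_p+λ₂ = 0.244635·0.182 + -0.016432 = 0.028091 ≈ 0.0281


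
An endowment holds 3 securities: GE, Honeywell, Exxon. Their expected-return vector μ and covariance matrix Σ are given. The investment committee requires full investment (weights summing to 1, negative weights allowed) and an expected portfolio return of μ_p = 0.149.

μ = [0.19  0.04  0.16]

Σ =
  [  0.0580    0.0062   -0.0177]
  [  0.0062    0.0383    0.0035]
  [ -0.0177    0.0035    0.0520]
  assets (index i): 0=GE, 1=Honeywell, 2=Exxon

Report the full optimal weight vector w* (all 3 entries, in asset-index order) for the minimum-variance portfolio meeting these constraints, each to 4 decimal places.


x=Σ⁻¹μ = [4.7247  -0.1495  4.6952]
y=Σ⁻¹𝟙 = [22.9378  20.0489  25.6890]
a=μᵀx=1.642942  b=𝟙ᵀx=9.270376  c=𝟙ᵀy=68.675717  D=ac−b²=26.890357
λ₁=(c·0.149−b)/D = (68.675717·0.149−9.270376)/26.890357 = 0.035786
λ₂=(a−b·0.149)/D = (1.642942−9.270376·0.149)/26.890357 = 0.009730
w* = 0.035786·x + 0.009730·y:
  w_0 = 0.035786·4.7247 + 0.009730·22.9378 = 0.3923  (GE)
  w_1 = 0.035786·-0.1495 + 0.009730·20.0489 = 0.1897  (Honeywell)
  w_2 = 0.035786·4.6952 + 0.009730·25.6890 = 0.4180  (Exxon)
Σw_i=1.0000  μᵀw=0.1490
σ²=wᵀΣw=λ₁·μ_p+λ₂ = 0.035786·0.149 + 0.009730 = 0.015063 ≈ 0.0151

0.3923  0.1897  0.4180


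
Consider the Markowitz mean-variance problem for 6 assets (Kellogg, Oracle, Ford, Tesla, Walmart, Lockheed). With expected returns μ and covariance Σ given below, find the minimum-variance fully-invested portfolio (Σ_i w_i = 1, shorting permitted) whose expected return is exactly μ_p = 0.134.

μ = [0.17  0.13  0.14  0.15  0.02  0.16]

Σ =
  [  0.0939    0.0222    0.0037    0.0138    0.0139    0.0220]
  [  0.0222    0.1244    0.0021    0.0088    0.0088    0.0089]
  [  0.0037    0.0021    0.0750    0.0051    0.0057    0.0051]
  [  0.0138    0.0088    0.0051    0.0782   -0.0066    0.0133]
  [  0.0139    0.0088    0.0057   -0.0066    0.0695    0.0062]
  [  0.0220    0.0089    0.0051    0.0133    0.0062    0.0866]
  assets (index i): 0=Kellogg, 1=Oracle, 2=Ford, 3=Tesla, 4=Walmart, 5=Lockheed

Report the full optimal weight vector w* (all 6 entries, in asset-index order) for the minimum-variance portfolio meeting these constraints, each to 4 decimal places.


0.1348  0.1054  0.2474  0.2207  0.1216  0.1700

x=Σ⁻¹μ = [1.1379  0.6445  1.6312  1.3223  -0.1369  1.2029]
y=Σ⁻¹𝟙 = [4.0181  5.0107  10.8551  10.6961  12.4660  6.8372]
a=μᵀx=0.893666  b=𝟙ᵀx=5.801863  c=𝟙ᵀy=49.883126  D=ac−b²=10.917258
λ₁=(c·0.134−b)/D = (49.883126·0.134−5.801863)/10.917258 = 0.080833
λ₂=(a−b·0.134)/D = (0.893666−5.801863·0.134)/10.917258 = 0.010645
w* = 0.080833·x + 0.010645·y:
  w_0 = 0.080833·1.1379 + 0.010645·4.0181 = 0.1348  (Kellogg)
  w_1 = 0.080833·0.6445 + 0.010645·5.0107 = 0.1054  (Oracle)
  w_2 = 0.080833·1.6312 + 0.010645·10.8551 = 0.2474  (Ford)
  w_3 = 0.080833·1.3223 + 0.010645·10.6961 = 0.2207  (Tesla)
  w_4 = 0.080833·-0.1369 + 0.010645·12.4660 = 0.1216  (Walmart)
  w_5 = 0.080833·1.2029 + 0.010645·6.8372 = 0.1700  (Lockheed)
Σw_i=1.0000  μᵀw=0.1340
σ²=wᵀΣw=λ₁·μ_p+λ₂ = 0.080833·0.134 + 0.010645 = 0.021477 ≈ 0.0215


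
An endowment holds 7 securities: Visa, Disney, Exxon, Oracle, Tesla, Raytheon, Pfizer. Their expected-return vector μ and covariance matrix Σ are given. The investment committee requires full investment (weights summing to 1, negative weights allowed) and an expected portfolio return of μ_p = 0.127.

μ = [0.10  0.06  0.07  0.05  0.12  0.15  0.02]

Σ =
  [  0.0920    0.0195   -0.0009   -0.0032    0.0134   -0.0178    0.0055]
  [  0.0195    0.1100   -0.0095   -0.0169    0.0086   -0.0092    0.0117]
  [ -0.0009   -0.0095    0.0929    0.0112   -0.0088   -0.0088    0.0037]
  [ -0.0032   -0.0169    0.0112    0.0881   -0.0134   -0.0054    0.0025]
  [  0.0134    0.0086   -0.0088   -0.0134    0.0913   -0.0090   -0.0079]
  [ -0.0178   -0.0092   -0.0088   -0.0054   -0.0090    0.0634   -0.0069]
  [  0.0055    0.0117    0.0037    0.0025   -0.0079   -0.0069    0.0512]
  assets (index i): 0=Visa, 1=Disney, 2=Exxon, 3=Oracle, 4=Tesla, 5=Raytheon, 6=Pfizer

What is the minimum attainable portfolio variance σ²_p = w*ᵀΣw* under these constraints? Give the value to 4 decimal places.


p=Σ⁻¹μ = [1.3679  0.6421  1.1649  1.0427  1.7141  3.4117  0.6861]
q=Σ⁻¹𝟙 = [11.3217  9.4743  13.3729  15.5281  16.5348  28.1123  20.7652]
a=μᵀp=1.040157  b=𝟙ᵀp=10.029457  c=𝟙ᵀq=115.109339  D=ac−b²=19.141756
λ₁=(c·0.127−b)/D = (115.109339·0.127−10.029457)/19.141756 = 0.239760
λ₂=(a−b·0.127)/D = (1.040157−10.029457·0.127)/19.141756 = -0.012203
w* = 0.239760·p + -0.012203·q:
  w_0 = 0.239760·1.3679 + -0.012203·11.3217 = 0.1898  (Visa)
  w_1 = 0.239760·0.6421 + -0.012203·9.4743 = 0.0383  (Disney)
  w_2 = 0.239760·1.1649 + -0.012203·13.3729 = 0.1161  (Exxon)
  w_3 = 0.239760·1.0427 + -0.012203·15.5281 = 0.0605  (Oracle)
  w_4 = 0.239760·1.7141 + -0.012203·16.5348 = 0.2092  (Tesla)
  w_5 = 0.239760·3.4117 + -0.012203·28.1123 = 0.4749  (Raytheon)
  w_6 = 0.239760·0.6861 + -0.012203·20.7652 = -0.0889  (Pfizer)
Σw_i=1.0000  μᵀw=0.1270
σ²=wᵀΣw=λ₁·μ_p+λ₂ = 0.239760·0.127 + -0.012203 = 0.018247 ≈ 0.0182

0.0182


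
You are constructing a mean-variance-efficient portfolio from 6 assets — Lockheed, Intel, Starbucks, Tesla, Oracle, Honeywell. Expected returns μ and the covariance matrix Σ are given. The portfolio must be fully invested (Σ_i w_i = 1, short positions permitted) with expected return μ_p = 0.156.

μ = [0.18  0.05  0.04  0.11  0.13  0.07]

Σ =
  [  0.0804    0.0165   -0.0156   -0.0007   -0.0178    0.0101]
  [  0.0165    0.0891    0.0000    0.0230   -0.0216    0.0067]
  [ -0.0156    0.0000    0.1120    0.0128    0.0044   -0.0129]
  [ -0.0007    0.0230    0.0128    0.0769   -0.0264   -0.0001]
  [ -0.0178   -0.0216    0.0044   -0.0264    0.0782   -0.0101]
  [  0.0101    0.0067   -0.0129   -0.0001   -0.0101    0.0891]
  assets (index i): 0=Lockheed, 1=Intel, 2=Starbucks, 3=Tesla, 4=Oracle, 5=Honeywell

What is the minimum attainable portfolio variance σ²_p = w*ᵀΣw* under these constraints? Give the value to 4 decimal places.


0.0215

x=Σ⁻¹μ = [2.9437  0.1065  0.4567  2.4791  3.2875  0.8855]
y=Σ⁻¹𝟙 = [16.8300  8.8642  9.6958  17.9234  26.2577  13.0494]
a=μᵀx=1.315524  b=𝟙ᵀx=10.158971  c=𝟙ᵀy=92.620494  D=ac−b²=18.639786
λ₁=(c·0.156−b)/D = (92.620494·0.156−10.158971)/18.639786 = 0.230144
λ₂=(a−b·0.156)/D = (1.315524−10.158971·0.156)/18.639786 = -0.014446
w* = 0.230144·x + -0.014446·y:
  w_0 = 0.230144·2.9437 + -0.014446·16.8300 = 0.4344  (Lockheed)
  w_1 = 0.230144·0.1065 + -0.014446·8.8642 = -0.1036  (Intel)
  w_2 = 0.230144·0.4567 + -0.014446·9.6958 = -0.0350  (Starbucks)
  w_3 = 0.230144·2.4791 + -0.014446·17.9234 = 0.3116  (Tesla)
  w_4 = 0.230144·3.2875 + -0.014446·26.2577 = 0.3773  (Oracle)
  w_5 = 0.230144·0.8855 + -0.014446·13.0494 = 0.0153  (Honeywell)
Σw_i=1.0000  μᵀw=0.1560
σ²=wᵀΣw=λ₁·μ_p+λ₂ = 0.230144·0.156 + -0.014446 = 0.021456 ≈ 0.0215


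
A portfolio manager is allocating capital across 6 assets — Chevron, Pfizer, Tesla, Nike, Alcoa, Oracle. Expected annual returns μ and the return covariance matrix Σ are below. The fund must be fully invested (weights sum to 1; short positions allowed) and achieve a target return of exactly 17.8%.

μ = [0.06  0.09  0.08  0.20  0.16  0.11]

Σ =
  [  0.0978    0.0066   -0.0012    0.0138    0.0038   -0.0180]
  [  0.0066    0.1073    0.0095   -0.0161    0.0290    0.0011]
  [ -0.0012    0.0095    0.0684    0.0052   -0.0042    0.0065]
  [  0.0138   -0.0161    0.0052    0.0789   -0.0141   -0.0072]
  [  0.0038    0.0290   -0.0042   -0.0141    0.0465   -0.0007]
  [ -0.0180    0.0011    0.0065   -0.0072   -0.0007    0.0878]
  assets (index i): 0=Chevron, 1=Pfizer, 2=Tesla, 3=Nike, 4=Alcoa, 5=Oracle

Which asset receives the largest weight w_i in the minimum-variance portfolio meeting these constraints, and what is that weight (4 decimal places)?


p=Σ⁻¹μ = [0.2573  -0.0152  1.0539  3.3748  4.5710  1.5409]
q=Σ⁻¹𝟙 = [9.4136  3.0780  13.3331  16.5534  25.2487  13.8525]
a=μᵀp=1.674207  b=𝟙ᵀp=10.782725  c=𝟙ᵀq=81.479236  D=ac−b²=20.145914
λ₁=(c·0.178−b)/D = (81.479236·0.178−10.782725)/20.145914 = 0.184682
λ₂=(a−b·0.178)/D = (1.674207−10.782725·0.178)/20.145914 = -0.012167
w* = 0.184682·p + -0.012167·q:
  w_0 = 0.184682·0.2573 + -0.012167·9.4136 = -0.0670  (Chevron)
  w_1 = 0.184682·-0.0152 + -0.012167·3.0780 = -0.0403  (Pfizer)
  w_2 = 0.184682·1.0539 + -0.012167·13.3331 = 0.0324  (Tesla)
  w_3 = 0.184682·3.3748 + -0.012167·16.5534 = 0.4219  (Nike)
  w_4 = 0.184682·4.5710 + -0.012167·25.2487 = 0.5370  (Alcoa)
  w_5 = 0.184682·1.5409 + -0.012167·13.8525 = 0.1160  (Oracle)
Σw_i=1.0000  μᵀw=0.1780
σ²=wᵀΣw=λ₁·μ_p+λ₂ = 0.184682·0.178 + -0.012167 = 0.020706 ≈ 0.0207

Alcoa (0.5370)


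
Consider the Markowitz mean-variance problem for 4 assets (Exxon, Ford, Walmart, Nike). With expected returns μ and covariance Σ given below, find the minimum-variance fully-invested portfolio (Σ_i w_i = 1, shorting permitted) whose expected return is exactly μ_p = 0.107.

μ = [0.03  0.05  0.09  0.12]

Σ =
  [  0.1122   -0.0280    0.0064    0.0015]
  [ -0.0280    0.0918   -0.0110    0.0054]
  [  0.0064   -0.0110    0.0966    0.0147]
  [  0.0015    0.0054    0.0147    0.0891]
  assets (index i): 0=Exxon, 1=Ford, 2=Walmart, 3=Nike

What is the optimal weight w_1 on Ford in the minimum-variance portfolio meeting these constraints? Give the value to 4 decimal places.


0.0995

p=Σ⁻¹μ = [0.3774  0.6880  0.8077  1.1655]
q=Σ⁻¹𝟙 = [12.0390  15.2678  10.0079  8.4442]
a=μᵀp=0.258272  b=𝟙ᵀp=3.038578  c=𝟙ᵀq=45.758953  D=ac−b²=2.585288
λ₁=(c·0.107−b)/D = (45.758953·0.107−3.038578)/2.585288 = 0.718539
λ₂=(a−b·0.107)/D = (0.258272−3.038578·0.107)/2.585288 = -0.025860
w* = 0.718539·p + -0.025860·q:
  w_0 = 0.718539·0.3774 + -0.025860·12.0390 = -0.0401  (Exxon)
  w_1 = 0.718539·0.6880 + -0.025860·15.2678 = 0.0995  (Ford)
  w_2 = 0.718539·0.8077 + -0.025860·10.0079 = 0.3215  (Walmart)
  w_3 = 0.718539·1.1655 + -0.025860·8.4442 = 0.6191  (Nike)
Σw_i=1.0000  μᵀw=0.1070
σ²=wᵀΣw=λ₁·μ_p+λ₂ = 0.718539·0.107 + -0.025860 = 0.051023 ≈ 0.0510


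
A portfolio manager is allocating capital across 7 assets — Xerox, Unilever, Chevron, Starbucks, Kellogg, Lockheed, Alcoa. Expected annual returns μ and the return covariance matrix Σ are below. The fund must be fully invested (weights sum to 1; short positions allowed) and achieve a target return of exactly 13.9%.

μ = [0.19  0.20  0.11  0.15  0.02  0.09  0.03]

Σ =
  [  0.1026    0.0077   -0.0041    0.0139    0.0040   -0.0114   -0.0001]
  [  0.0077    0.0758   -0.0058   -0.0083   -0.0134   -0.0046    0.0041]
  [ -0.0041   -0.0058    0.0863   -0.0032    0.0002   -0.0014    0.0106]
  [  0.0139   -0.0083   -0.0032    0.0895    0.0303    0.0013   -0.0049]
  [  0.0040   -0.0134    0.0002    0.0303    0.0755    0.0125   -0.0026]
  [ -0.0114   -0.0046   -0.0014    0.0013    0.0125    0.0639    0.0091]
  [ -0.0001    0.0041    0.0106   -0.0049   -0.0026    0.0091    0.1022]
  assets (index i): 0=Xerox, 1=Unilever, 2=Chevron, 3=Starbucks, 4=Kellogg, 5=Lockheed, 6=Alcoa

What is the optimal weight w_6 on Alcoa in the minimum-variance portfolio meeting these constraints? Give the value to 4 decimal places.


0.0408

u=Σ⁻¹μ = [1.6935  2.8513  1.6595  1.8364  -0.3953  2.0053  -0.0919]
v=Σ⁻¹𝟙 = [9.2249  16.4839  12.8130  8.5453  9.8708  15.6508  7.0708]
a=μᵀu=1.519853  b=𝟙ᵀu=9.558856  c=𝟙ᵀv=79.659582  D=ac−b²=29.699159
λ₁=(c·0.139−b)/D = (79.659582·0.139−9.558856)/29.699159 = 0.050972
λ₂=(a−b·0.139)/D = (1.519853−9.558856·0.139)/29.699159 = 0.006437
w* = 0.050972·u + 0.006437·v:
  w_0 = 0.050972·1.6935 + 0.006437·9.2249 = 0.1457  (Xerox)
  w_1 = 0.050972·2.8513 + 0.006437·16.4839 = 0.2514  (Unilever)
  w_2 = 0.050972·1.6595 + 0.006437·12.8130 = 0.1671  (Chevron)
  w_3 = 0.050972·1.8364 + 0.006437·8.5453 = 0.1486  (Starbucks)
  w_4 = 0.050972·-0.3953 + 0.006437·9.8708 = 0.0434  (Kellogg)
  w_5 = 0.050972·2.0053 + 0.006437·15.6508 = 0.2030  (Lockheed)
  w_6 = 0.050972·-0.0919 + 0.006437·7.0708 = 0.0408  (Alcoa)
Σw_i=1.0000  μᵀw=0.1390
σ²=wᵀΣw=λ₁·μ_p+λ₂ = 0.050972·0.139 + 0.006437 = 0.013522 ≈ 0.0135


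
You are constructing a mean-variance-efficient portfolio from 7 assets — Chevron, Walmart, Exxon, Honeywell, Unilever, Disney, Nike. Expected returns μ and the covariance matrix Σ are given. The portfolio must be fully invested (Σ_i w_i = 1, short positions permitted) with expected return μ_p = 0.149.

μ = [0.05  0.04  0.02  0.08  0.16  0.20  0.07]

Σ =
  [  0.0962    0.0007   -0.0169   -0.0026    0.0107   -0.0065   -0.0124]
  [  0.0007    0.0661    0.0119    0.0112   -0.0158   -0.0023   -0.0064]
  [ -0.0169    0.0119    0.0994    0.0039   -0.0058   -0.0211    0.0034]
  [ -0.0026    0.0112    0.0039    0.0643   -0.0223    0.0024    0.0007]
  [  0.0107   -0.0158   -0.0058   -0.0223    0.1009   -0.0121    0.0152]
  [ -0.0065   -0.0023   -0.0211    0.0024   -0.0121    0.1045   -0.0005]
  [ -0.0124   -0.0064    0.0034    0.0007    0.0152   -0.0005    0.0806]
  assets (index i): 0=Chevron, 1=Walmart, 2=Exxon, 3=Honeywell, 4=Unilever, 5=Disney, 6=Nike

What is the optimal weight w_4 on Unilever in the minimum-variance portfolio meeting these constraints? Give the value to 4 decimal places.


0.3482

g=Σ⁻¹μ = [0.6748  0.8429  0.7581  1.7743  2.2771  2.3531  0.5770]
h=Σ⁻¹𝟙 = [14.0304  14.9619  13.6266  17.3107  15.3263  14.9584  12.2308]
a=μᵀg=1.099926  b=𝟙ᵀg=9.257419  c=𝟙ᵀh=102.445039  D=ac−b²=26.982125
λ₁=(c·0.149−b)/D = (102.445039·0.149−9.257419)/26.982125 = 0.222625
λ₂=(a−b·0.149)/D = (1.099926−9.257419·0.149)/26.982125 = -0.010356
w* = 0.222625·g + -0.010356·h:
  w_0 = 0.222625·0.6748 + -0.010356·14.0304 = 0.0049  (Chevron)
  w_1 = 0.222625·0.8429 + -0.010356·14.9619 = 0.0327  (Walmart)
  w_2 = 0.222625·0.7581 + -0.010356·13.6266 = 0.0276  (Exxon)
  w_3 = 0.222625·1.7743 + -0.010356·17.3107 = 0.2157  (Honeywell)
  w_4 = 0.222625·2.2771 + -0.010356·15.3263 = 0.3482  (Unilever)
  w_5 = 0.222625·2.3531 + -0.010356·14.9584 = 0.3690  (Disney)
  w_6 = 0.222625·0.5770 + -0.010356·12.2308 = 0.0018  (Nike)
Σw_i=1.0000  μᵀw=0.1490
σ²=wᵀΣw=λ₁·μ_p+λ₂ = 0.222625·0.149 + -0.010356 = 0.022815 ≈ 0.0228


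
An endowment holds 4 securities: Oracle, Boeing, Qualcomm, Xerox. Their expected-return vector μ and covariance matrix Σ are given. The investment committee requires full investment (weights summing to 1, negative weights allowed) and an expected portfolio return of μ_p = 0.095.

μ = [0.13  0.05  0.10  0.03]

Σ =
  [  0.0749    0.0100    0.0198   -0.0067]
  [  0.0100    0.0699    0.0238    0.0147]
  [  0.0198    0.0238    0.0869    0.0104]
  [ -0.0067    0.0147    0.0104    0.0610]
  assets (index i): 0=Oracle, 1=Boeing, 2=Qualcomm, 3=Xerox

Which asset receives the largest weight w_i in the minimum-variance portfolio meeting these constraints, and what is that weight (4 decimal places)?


u=Σ⁻¹μ = [1.5797  0.1469  0.6893  0.5124]
v=Σ⁻¹𝟙 = [12.4096  7.7403  4.7553  15.0805]
a=μᵀu=0.296999  b=𝟙ᵀu=2.928208  c=𝟙ᵀv=39.985645  D=ac−b²=3.301304
λ₁=(c·0.095−b)/D = (39.985645·0.095−2.928208)/3.301304 = 0.263662
λ₂=(a−b·0.095)/D = (0.296999−2.928208·0.095)/3.301304 = 0.005701
w* = 0.263662·u + 0.005701·v:
  w_0 = 0.263662·1.5797 + 0.005701·12.4096 = 0.4872  (Oracle)
  w_1 = 0.263662·0.1469 + 0.005701·7.7403 = 0.0828  (Boeing)
  w_2 = 0.263662·0.6893 + 0.005701·4.7553 = 0.2088  (Qualcomm)
  w_3 = 0.263662·0.5124 + 0.005701·15.0805 = 0.2211  (Xerox)
Σw_i=1.0000  μᵀw=0.0950
σ²=wᵀΣw=λ₁·μ_p+λ₂ = 0.263662·0.095 + 0.005701 = 0.030749 ≈ 0.0307

Oracle (0.4872)


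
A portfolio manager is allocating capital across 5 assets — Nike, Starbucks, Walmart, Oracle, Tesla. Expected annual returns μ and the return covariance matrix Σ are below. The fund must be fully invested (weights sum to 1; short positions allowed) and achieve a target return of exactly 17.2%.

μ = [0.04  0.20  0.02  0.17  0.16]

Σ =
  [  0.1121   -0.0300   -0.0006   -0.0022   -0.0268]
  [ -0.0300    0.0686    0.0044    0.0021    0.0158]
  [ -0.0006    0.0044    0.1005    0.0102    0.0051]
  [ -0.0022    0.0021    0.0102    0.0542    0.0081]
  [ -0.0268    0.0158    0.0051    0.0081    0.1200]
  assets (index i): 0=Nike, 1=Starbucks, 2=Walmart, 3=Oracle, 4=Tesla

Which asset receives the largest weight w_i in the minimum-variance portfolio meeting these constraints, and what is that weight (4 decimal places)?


Starbucks (0.4129)

u=Σ⁻¹μ = [1.5428  3.2740  -0.2902  2.9687  1.0588]
v=Σ⁻¹𝟙 = [16.2584  18.8743  7.2049  15.8115  8.1058]
a=μᵀu=1.384797  b=𝟙ᵀu=8.554182  c=𝟙ᵀv=66.254956  D=ac−b²=18.575646
λ₁=(c·0.172−b)/D = (66.254956·0.172−8.554182)/18.575646 = 0.152978
λ₂=(a−b·0.172)/D = (1.384797−8.554182·0.172)/18.575646 = -0.004658
w* = 0.152978·u + -0.004658·v:
  w_0 = 0.152978·1.5428 + -0.004658·16.2584 = 0.1603  (Nike)
  w_1 = 0.152978·3.2740 + -0.004658·18.8743 = 0.4129  (Starbucks)
  w_2 = 0.152978·-0.2902 + -0.004658·7.2049 = -0.0779  (Walmart)
  w_3 = 0.152978·2.9687 + -0.004658·15.8115 = 0.3805  (Oracle)
  w_4 = 0.152978·1.0588 + -0.004658·8.1058 = 0.1242  (Tesla)
Σw_i=1.0000  μᵀw=0.1720
σ²=wᵀΣw=λ₁·μ_p+λ₂ = 0.152978·0.172 + -0.004658 = 0.021654 ≈ 0.0217


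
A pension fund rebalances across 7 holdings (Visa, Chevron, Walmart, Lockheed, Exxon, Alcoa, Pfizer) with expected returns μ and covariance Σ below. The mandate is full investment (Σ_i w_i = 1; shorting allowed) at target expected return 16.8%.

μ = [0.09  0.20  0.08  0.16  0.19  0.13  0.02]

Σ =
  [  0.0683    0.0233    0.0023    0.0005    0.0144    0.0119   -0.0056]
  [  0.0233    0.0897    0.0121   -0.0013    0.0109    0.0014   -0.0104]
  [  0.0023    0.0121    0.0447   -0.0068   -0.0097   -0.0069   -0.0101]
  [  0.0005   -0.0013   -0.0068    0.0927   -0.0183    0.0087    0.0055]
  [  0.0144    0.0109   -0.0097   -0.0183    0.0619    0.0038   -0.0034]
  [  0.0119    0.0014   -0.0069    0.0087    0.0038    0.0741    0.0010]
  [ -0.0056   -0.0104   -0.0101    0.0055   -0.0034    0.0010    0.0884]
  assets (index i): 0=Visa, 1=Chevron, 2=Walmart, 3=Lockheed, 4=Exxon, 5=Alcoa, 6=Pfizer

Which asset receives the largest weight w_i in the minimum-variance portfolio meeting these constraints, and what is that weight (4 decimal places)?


Exxon (0.3817)

g=Σ⁻¹μ = [-0.3964  1.5158  3.0818  2.5948  4.0885  1.5525  0.7098]
h=Σ⁻¹𝟙 = [6.0914  3.8851  34.1873  16.0122  24.2617  12.2889  15.8591]
a=μᵀg=1.922010  b=𝟙ᵀg=13.146640  c=𝟙ᵀh=112.585638  D=ac−b²=43.556584
λ₁=(c·0.168−b)/D = (112.585638·0.168−13.146640)/43.556584 = 0.132420
λ₂=(a−b·0.168)/D = (1.922010−13.146640·0.168)/43.556584 = -0.006581
w* = 0.132420·g + -0.006581·h:
  w_0 = 0.132420·-0.3964 + -0.006581·6.0914 = -0.0926  (Visa)
  w_1 = 0.132420·1.5158 + -0.006581·3.8851 = 0.1752  (Chevron)
  w_2 = 0.132420·3.0818 + -0.006581·34.1873 = 0.1831  (Walmart)
  w_3 = 0.132420·2.5948 + -0.006581·16.0122 = 0.2382  (Lockheed)
  w_4 = 0.132420·4.0885 + -0.006581·24.2617 = 0.3817  (Exxon)
  w_5 = 0.132420·1.5525 + -0.006581·12.2889 = 0.1247  (Alcoa)
  w_6 = 0.132420·0.7098 + -0.006581·15.8591 = -0.0104  (Pfizer)
Σw_i=1.0000  μᵀw=0.1680
σ²=wᵀΣw=λ₁·μ_p+λ₂ = 0.132420·0.168 + -0.006581 = 0.015666 ≈ 0.0157


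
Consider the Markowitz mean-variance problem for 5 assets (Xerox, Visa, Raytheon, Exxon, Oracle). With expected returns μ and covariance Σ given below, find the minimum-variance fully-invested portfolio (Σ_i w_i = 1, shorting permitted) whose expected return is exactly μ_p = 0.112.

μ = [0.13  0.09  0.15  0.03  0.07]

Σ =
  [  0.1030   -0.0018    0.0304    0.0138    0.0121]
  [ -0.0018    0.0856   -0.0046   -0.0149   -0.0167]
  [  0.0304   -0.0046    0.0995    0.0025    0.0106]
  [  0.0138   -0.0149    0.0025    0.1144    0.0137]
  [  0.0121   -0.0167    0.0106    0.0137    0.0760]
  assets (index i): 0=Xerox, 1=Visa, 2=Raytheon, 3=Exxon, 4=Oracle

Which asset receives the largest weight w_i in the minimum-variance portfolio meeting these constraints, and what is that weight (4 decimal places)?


g=Σ⁻¹μ = [0.7914  1.3424  1.2287  0.2093  0.8809]
h=Σ⁻¹𝟙 = [5.0370  16.2782  7.6296  8.4897  13.3384]
a=μᵀg=0.475944  b=𝟙ᵀg=4.452657  c=𝟙ᵀh=50.772807  D=ac−b²=4.338843
λ₁=(c·0.112−b)/D = (50.772807·0.112−4.452657)/4.338843 = 0.284384
λ₂=(a−b·0.112)/D = (0.475944−4.452657·0.112)/4.338843 = -0.005244
w* = 0.284384·g + -0.005244·h:
  w_0 = 0.284384·0.7914 + -0.005244·5.0370 = 0.1987  (Xerox)
  w_1 = 0.284384·1.3424 + -0.005244·16.2782 = 0.2964  (Visa)
  w_2 = 0.284384·1.2287 + -0.005244·7.6296 = 0.3094  (Raytheon)
  w_3 = 0.284384·0.2093 + -0.005244·8.4897 = 0.0150  (Exxon)
  w_4 = 0.284384·0.8809 + -0.005244·13.3384 = 0.1806  (Oracle)
Σw_i=1.0000  μᵀw=0.1120
σ²=wᵀΣw=λ₁·μ_p+λ₂ = 0.284384·0.112 + -0.005244 = 0.026607 ≈ 0.0266

Raytheon (0.3094)


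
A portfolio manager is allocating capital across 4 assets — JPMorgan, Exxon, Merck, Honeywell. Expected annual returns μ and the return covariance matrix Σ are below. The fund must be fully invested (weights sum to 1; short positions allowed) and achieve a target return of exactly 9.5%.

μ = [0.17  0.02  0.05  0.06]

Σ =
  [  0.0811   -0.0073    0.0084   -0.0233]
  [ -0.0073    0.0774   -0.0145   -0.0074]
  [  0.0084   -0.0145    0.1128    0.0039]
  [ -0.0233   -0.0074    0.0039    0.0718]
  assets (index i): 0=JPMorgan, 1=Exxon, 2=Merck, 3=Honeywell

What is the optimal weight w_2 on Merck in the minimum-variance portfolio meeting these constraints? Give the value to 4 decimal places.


0.0876

x=Σ⁻¹μ = [2.6356  0.7268  0.2799  1.7506]
y=Σ⁻¹𝟙 = [19.2603  18.4985  9.0623  21.5921]
a=μᵀx=0.581613  b=𝟙ᵀx=5.392865  c=𝟙ᵀy=68.413254  D=ac−b²=10.707084
λ₁=(c·0.095−b)/D = (68.413254·0.095−5.392865)/10.707084 = 0.103333
λ₂=(a−b·0.095)/D = (0.581613−5.392865·0.095)/10.707084 = 0.006472
w* = 0.103333·x + 0.006472·y:
  w_0 = 0.103333·2.6356 + 0.006472·19.2603 = 0.3970  (JPMorgan)
  w_1 = 0.103333·0.7268 + 0.006472·18.4985 = 0.1948  (Exxon)
  w_2 = 0.103333·0.2799 + 0.006472·9.0623 = 0.0876  (Merck)
  w_3 = 0.103333·1.7506 + 0.006472·21.5921 = 0.3206  (Honeywell)
Σw_i=1.0000  μᵀw=0.0950
σ²=wᵀΣw=λ₁·μ_p+λ₂ = 0.103333·0.095 + 0.006472 = 0.016288 ≈ 0.0163


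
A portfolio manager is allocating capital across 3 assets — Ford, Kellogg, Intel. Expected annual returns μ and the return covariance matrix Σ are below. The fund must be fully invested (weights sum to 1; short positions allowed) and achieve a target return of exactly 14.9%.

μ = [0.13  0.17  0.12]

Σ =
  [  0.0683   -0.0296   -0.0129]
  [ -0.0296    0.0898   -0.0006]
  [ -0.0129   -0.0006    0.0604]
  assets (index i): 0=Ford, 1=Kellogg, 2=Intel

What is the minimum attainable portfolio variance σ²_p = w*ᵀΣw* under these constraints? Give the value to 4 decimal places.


0.0209

u=Σ⁻¹μ = [3.8114  3.1683  2.8323]
v=Σ⁻¹𝟙 = [27.7892  20.4474  22.6945]
a=μᵀu=1.373971  b=𝟙ᵀu=9.811998  c=𝟙ᵀv=70.931133  D=ac−b²=1.181997
λ₁=(c·0.149−b)/D = (70.931133·0.149−9.811998)/1.181997 = 0.640222
λ₂=(a−b·0.149)/D = (1.373971−9.811998·0.149)/1.181997 = -0.074465
w* = 0.640222·u + -0.074465·v:
  w_0 = 0.640222·3.8114 + -0.074465·27.7892 = 0.3708  (Ford)
  w_1 = 0.640222·3.1683 + -0.074465·20.4474 = 0.5058  (Kellogg)
  w_2 = 0.640222·2.8323 + -0.074465·22.6945 = 0.1233  (Intel)
Σw_i=1.0000  μᵀw=0.1490
σ²=wᵀΣw=λ₁·μ_p+λ₂ = 0.640222·0.149 + -0.074465 = 0.020928 ≈ 0.0209


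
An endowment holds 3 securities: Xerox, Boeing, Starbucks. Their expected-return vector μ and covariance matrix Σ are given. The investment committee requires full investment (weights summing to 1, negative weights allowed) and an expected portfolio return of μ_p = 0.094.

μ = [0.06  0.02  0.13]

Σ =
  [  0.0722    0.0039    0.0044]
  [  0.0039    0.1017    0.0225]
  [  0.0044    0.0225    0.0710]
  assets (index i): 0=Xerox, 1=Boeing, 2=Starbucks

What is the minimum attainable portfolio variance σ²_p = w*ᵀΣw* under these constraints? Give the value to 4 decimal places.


0.0355

p=Σ⁻¹μ = [0.7307  -0.2435  1.8629]
q=Σ⁻¹𝟙 = [12.8015  6.8840  11.1096]
a=μᵀp=0.281142  b=𝟙ᵀp=2.350021  c=𝟙ᵀq=30.795181  D=ac−b²=3.135231
λ₁=(c·0.094−b)/D = (30.795181·0.094−2.350021)/3.135231 = 0.173743
λ₂=(a−b·0.094)/D = (0.281142−2.350021·0.094)/3.135231 = 0.019214
w* = 0.173743·p + 0.019214·q:
  w_0 = 0.173743·0.7307 + 0.019214·12.8015 = 0.3729  (Xerox)
  w_1 = 0.173743·-0.2435 + 0.019214·6.8840 = 0.0900  (Boeing)
  w_2 = 0.173743·1.8629 + 0.019214·11.1096 = 0.5371  (Starbucks)
Σw_i=1.0000  μᵀw=0.0940
σ²=wᵀΣw=λ₁·μ_p+λ₂ = 0.173743·0.094 + 0.019214 = 0.035546 ≈ 0.0355


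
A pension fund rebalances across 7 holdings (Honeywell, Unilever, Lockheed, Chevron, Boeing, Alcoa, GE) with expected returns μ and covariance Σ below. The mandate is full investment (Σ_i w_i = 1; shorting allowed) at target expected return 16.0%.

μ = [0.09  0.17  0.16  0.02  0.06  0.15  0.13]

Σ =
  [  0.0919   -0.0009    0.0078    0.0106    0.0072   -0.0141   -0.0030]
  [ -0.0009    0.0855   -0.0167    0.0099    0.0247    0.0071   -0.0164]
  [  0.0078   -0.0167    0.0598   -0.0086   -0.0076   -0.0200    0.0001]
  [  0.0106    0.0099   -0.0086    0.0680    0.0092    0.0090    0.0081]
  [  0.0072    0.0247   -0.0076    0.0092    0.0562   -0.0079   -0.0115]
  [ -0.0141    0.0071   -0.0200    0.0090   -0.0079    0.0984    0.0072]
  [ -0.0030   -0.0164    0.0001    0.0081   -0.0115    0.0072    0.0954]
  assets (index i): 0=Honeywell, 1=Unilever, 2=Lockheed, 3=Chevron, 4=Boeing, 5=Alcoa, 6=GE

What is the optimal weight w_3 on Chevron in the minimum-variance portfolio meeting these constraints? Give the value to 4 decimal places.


-0.0938

u=Σ⁻¹μ = [1.0312  2.7078  4.1439  -0.4075  1.0747  2.3075  1.8463]
v=Σ⁻¹𝟙 = [9.0312  12.0164  27.8617  8.8841  18.5917  15.9753  13.0838]
a=μᵀu=1.858626  b=𝟙ᵀu=12.703840  c=𝟙ᵀv=105.444193  D=ac−b²=34.593782
λ₁=(c·0.160−b)/D = (105.444193·0.160−12.703840)/34.593782 = 0.120462
λ₂=(a−b·0.160)/D = (1.858626−12.703840·0.160)/34.593782 = -0.005029
w* = 0.120462·u + -0.005029·v:
  w_0 = 0.120462·1.0312 + -0.005029·9.0312 = 0.0788  (Honeywell)
  w_1 = 0.120462·2.7078 + -0.005029·12.0164 = 0.2657  (Unilever)
  w_2 = 0.120462·4.1439 + -0.005029·27.8617 = 0.3591  (Lockheed)
  w_3 = 0.120462·-0.4075 + -0.005029·8.8841 = -0.0938  (Chevron)
  w_4 = 0.120462·1.0747 + -0.005029·18.5917 = 0.0359  (Boeing)
  w_5 = 0.120462·2.3075 + -0.005029·15.9753 = 0.1976  (Alcoa)
  w_6 = 0.120462·1.8463 + -0.005029·13.0838 = 0.1566  (GE)
Σw_i=1.0000  μᵀw=0.1600
σ²=wᵀΣw=λ₁·μ_p+λ₂ = 0.120462·0.160 + -0.005029 = 0.014244 ≈ 0.0142


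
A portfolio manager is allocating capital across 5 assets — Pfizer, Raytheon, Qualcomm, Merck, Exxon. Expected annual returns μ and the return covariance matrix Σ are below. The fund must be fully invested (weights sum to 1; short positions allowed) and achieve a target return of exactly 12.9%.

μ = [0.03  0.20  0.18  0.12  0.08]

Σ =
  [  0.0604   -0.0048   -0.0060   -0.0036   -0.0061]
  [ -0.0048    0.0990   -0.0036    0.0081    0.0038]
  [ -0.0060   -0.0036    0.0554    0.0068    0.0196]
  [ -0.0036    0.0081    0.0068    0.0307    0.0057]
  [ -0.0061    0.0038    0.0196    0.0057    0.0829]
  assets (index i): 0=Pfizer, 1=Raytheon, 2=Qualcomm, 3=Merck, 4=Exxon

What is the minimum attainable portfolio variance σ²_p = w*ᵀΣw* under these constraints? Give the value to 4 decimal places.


g=Σ⁻¹μ = [1.1352  1.9577  3.1451  2.8249  0.0210]
h=Σ⁻¹𝟙 = [21.1961  9.0789  14.7467  27.9492  7.7980]
a=μᵀg=1.332370  b=𝟙ᵀg=9.083802  c=𝟙ᵀh=80.768815  D=ac−b²=25.098524
λ₁=(c·0.129−b)/D = (80.768815·0.129−9.083802)/25.098524 = 0.053205
λ₂=(a−b·0.129)/D = (1.332370−9.083802·0.129)/25.098524 = 0.006397
w* = 0.053205·g + 0.006397·h:
  w_0 = 0.053205·1.1352 + 0.006397·21.1961 = 0.1960  (Pfizer)
  w_1 = 0.053205·1.9577 + 0.006397·9.0789 = 0.1622  (Raytheon)
  w_2 = 0.053205·3.1451 + 0.006397·14.7467 = 0.2617  (Qualcomm)
  w_3 = 0.053205·2.8249 + 0.006397·27.9492 = 0.3291  (Merck)
  w_4 = 0.053205·0.0210 + 0.006397·7.7980 = 0.0510  (Exxon)
Σw_i=1.0000  μᵀw=0.1290
σ²=wᵀΣw=λ₁·μ_p+λ₂ = 0.053205·0.129 + 0.006397 = 0.013261 ≈ 0.0133

0.0133


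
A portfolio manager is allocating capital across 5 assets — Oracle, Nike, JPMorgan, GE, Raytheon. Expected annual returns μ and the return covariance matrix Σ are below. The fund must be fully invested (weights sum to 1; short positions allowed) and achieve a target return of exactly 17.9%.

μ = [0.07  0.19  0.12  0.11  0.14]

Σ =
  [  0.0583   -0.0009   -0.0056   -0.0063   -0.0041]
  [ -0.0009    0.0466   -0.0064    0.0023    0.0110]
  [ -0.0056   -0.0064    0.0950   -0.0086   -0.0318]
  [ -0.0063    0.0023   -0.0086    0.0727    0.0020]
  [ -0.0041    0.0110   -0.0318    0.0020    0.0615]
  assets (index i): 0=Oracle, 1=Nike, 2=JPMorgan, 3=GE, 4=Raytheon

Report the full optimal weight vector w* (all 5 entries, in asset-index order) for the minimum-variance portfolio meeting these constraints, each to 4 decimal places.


u=Σ⁻¹μ = [1.9497  3.6697  2.8488  1.8159  3.1640]
v=Σ⁻¹𝟙 = [23.3870  18.1079  23.4367  17.2623  26.1376]
a=μᵀu=1.818285  b=𝟙ᵀu=13.448109  c=𝟙ᵀv=108.331480  D=ac−b²=16.125898
λ₁=(c·0.179−b)/D = (108.331480·0.179−13.448109)/16.125898 = 0.368552
λ₂=(a−b·0.179)/D = (1.818285−13.448109·0.179)/16.125898 = -0.036521
w* = 0.368552·u + -0.036521·v:
  w_0 = 0.368552·1.9497 + -0.036521·23.3870 = -0.1355  (Oracle)
  w_1 = 0.368552·3.6697 + -0.036521·18.1079 = 0.6912  (Nike)
  w_2 = 0.368552·2.8488 + -0.036521·23.4367 = 0.1940  (JPMorgan)
  w_3 = 0.368552·1.8159 + -0.036521·17.2623 = 0.0388  (GE)
  w_4 = 0.368552·3.1640 + -0.036521·26.1376 = 0.2115  (Raytheon)
Σw_i=1.0000  μᵀw=0.1790
σ²=wᵀΣw=λ₁·μ_p+λ₂ = 0.368552·0.179 + -0.036521 = 0.029450 ≈ 0.0295

-0.1355  0.6912  0.1940  0.0388  0.2115
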